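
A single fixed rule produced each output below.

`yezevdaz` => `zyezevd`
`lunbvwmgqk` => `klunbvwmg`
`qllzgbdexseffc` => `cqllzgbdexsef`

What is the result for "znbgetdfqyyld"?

The transformation: move the last 2 characters to the front (rotate right by 2), then delete the first character.
Applying both steps to "znbgetdfqyyld": "ldznbgetdfqyy", then "dznbgetdfqyy".

dznbgetdfqyy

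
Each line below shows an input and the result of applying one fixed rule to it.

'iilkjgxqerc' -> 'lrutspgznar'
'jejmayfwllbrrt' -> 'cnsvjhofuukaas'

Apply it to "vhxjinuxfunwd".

mqgsrwdgodwfe

Looking at the pairs, the operation is to swap the first and last characters, then shift every letter 9 places forward in the alphabet (wrapping around).
For "vhxjinuxfunwd", step one produces "dhxjinuxfunwv"; step two turns that into "mqgsrwdgodwfe".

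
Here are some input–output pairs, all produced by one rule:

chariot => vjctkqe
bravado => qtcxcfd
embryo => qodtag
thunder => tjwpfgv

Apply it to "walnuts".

Looking at the pairs, the operation is to swap the first and last characters, then shift every letter 2 places forward in the alphabet (wrapping around).
Starting from "walnuts": after the first operation, "salnutw"; after the second, "ucnpwvy".

ucnpwvy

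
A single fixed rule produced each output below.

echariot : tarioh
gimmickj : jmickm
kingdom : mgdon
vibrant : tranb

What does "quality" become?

ylita

In each case the input is transformed by: delete the first 2 characters, then swap the first and last characters.
Applying both steps to "quality": "ality", then "ylita".
(Check on "gimmickj": → "mmickj" → "jmickm" ✓)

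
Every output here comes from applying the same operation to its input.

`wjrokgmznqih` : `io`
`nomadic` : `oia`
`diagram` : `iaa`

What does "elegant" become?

Each output is the input with this applied: take characters alternately from the front and the back (1st, last, 2nd, 2nd-last, ...), then keep only the vowels.
Applying that to "elegant" gives "eea".

eea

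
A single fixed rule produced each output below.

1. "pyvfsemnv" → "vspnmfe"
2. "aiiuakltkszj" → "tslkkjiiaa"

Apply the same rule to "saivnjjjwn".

Rule — sort the characters into reverse alphabetical order, then delete the first 2 characters.
"saivnjjjwn" → "wvsnnjjjia" → "snnjjjia".

snnjjjia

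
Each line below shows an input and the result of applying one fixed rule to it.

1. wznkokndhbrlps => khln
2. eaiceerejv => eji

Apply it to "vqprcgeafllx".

gfxp

Rule — keep one character in every 3, starting at position 3 (positions 3rd, 6th, 9th, ...), then move the first character to the end.
Working it through for "vqprcgeafllx": intermediate "pgfx", final "gfxp".
(Check on "eaiceerejv": → "iej" → "eji" ✓)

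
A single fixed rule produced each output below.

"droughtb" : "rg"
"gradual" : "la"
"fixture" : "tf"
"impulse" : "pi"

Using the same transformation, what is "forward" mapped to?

rd

What's happening: sort the characters into reverse alphabetical order, then keep one character in every 3, starting at position 3 (positions 3rd, 6th, 9th, ...).
"forward" → "wrrofda" → "rd".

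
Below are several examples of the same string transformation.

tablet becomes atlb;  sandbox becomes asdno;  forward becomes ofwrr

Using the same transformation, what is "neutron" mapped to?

entuo

The rule is to swap each adjacent pair of characters (1↔2, 3↔4, ...), then delete the last 2 characters.
"neutron" → "entuorn" → "entuo".
(Check on "tablet": → "atlbte" → "atlb" ✓)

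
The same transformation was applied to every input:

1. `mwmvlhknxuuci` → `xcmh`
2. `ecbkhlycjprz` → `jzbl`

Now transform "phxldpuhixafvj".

In each case the input is transformed by: keep one character in every 3, starting at position 3 (positions 3rd, 6th, 9th, ...), then move the last 2 characters to the front (rotate right by 2).
Starting from "phxldpuhixafvj": after the first operation, "xpif"; after the second, "ifxp".

ifxp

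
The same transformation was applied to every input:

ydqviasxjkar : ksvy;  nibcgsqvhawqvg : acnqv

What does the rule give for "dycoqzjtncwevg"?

What's happening: keep one character in every 3, starting at position 1 (positions 1st, 4th, 7th, ...), then sort the characters into alphabetical order.
"dycoqzjtncwevg" → "dojcv" → "cdjov".

cdjov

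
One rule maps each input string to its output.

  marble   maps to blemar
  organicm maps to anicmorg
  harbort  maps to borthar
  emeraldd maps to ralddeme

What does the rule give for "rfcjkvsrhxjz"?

jkvsrhxjzrfc

The rule is to move the first 3 characters to the end (rotate left by 3).
"rfcjkvsrhxjz" → "jkvsrhxjzrfc".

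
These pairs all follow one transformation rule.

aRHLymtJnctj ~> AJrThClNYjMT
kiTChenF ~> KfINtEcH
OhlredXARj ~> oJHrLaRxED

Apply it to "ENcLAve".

The pattern: take characters alternately from the front and the back (1st, last, 2nd, 2nd-last, ...), then flip the case of every letter.
"ENcLAve" → "eEnVCal".

eEnVCal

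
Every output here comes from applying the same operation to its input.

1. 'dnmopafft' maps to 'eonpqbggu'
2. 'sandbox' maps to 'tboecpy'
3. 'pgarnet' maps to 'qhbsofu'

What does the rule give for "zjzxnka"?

Each output is the input with this applied: shift every letter 1 place forward in the alphabet (wrapping around).
For "zjzxnka" the result is "akayolb".

akayolb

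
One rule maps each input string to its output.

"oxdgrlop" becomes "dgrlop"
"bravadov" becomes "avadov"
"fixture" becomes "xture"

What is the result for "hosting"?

sting

Rule — delete the first 2 characters.
So "hosting" becomes "sting".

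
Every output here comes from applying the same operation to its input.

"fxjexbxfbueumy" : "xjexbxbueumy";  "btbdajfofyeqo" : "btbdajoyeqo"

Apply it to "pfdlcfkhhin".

In each case the input is transformed by: remove every "f".
Doing the same to "pfdlcfkhhin": "pdlckhhin".

pdlckhhin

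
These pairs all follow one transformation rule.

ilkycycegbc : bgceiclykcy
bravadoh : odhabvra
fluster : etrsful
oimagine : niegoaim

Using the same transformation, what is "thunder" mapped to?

edrntuh

Rule — move the last 2 characters to the front (rotate right by 2), then take characters alternately from the front and the back (1st, last, 2nd, 2nd-last, ...).
"thunder" → "edrntuh".
(Check on "fluster": → "erflust" → "etrsful" ✓)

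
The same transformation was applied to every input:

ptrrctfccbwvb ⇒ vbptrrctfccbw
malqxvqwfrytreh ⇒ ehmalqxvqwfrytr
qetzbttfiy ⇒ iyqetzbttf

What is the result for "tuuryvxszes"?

estuuryvxsz

The rule is to move the last 2 characters to the front (rotate right by 2).
So "tuuryvxszes" becomes "estuuryvxsz".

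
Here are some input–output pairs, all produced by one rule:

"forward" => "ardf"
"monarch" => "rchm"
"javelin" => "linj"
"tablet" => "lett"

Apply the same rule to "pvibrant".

antp

Each output is the input with this applied: move the last 3 characters to the front (rotate right by 3), then keep only the first 4 characters.
Starting from "pvibrant": after the first operation, "antpvibr"; after the second, "antp".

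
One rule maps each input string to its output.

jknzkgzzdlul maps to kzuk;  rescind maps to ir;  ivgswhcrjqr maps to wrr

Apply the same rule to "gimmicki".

ii

The rule is to move the first 2 characters to the end (rotate left by 2), then keep one character in every 3, starting at position 3 (positions 3rd, 6th, 9th, ...).
On "gimmicki": the first step gives "mmickigi", and the second then gives "ii".
(Check on "ivgswhcrjqr": → "gswhcrjqriv" → "wrr" ✓)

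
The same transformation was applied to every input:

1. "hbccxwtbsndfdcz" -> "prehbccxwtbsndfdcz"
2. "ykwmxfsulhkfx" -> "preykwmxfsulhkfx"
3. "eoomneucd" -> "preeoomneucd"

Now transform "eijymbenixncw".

preeijymbenixncw

What's happening: prepend "pre".
On "eijymbenixncw" that produces "preeijymbenixncw".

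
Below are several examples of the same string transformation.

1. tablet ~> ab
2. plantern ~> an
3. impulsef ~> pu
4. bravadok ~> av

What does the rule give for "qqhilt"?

qh

The rule is to swap the front and back halves of the string, then keep only the last 2 characters.
On "qqhilt": the first step gives "iltqqh", and the second then gives "qh".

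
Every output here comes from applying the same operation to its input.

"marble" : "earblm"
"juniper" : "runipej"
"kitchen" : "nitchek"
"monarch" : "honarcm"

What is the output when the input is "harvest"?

tarvesh

The pattern: swap the first and last characters.
Doing the same to "harvest": "tarvesh".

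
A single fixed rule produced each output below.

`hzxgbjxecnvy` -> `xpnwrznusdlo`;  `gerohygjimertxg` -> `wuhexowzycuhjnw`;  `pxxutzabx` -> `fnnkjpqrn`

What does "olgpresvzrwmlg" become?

The pattern: shift every letter 10 places backward in the alphabet (wrapping around).
Doing the same to "olgpresvzrwmlg": "ebwfhuilphmcbw".

ebwfhuilphmcbw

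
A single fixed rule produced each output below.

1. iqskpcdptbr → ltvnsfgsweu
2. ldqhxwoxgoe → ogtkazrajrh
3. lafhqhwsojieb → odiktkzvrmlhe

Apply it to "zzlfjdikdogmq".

ccoimglngrjpt

The rule is to shift every letter 3 places forward in the alphabet (wrapping around).
Applying that to "zzlfjdikdogmq" gives "ccoimglngrjpt".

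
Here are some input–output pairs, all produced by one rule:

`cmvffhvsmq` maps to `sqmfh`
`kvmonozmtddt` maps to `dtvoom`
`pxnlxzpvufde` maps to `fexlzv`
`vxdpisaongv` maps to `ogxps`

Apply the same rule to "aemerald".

adee

The pattern: keep every other character starting from the second (positions 2nd, 4th, 6th, ...), then move the last 2 characters to the front (rotate right by 2).
"aemerald" → "adee".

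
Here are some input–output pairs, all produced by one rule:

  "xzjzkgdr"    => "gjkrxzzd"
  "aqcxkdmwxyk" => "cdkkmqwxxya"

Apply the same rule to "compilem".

In each case the input is transformed by: sort the characters into alphabetical order, then move the first character to the end.
Working it through for "compilem": intermediate "ceilmmop", final "eilmmopc".

eilmmopc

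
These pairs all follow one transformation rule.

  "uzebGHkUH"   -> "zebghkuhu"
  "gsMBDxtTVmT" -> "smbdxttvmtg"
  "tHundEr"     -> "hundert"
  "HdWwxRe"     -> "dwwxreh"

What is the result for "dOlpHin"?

The transformation: move the first character to the end, then convert every letter to lowercase.
Starting from "dOlpHin": after the first operation, "OlpHind"; after the second, "olphind".

olphind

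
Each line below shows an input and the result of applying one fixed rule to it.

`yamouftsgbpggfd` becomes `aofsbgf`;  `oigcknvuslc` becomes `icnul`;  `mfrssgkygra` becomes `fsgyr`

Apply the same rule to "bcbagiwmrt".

Each output is the input with this applied: keep every other character starting from the second (positions 2nd, 4th, 6th, ...).
For "bcbagiwmrt" the result is "caimt".

caimt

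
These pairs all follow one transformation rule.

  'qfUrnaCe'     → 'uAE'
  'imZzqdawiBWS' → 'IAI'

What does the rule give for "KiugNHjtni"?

IUI

The pattern: flip the case of every letter, then keep only the vowels.
So "KiugNHjtni" becomes "IUI".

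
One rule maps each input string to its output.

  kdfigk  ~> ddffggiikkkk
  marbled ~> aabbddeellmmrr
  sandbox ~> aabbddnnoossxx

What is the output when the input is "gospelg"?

eeggggllooppss

Looking at the pairs, the operation is to sort the characters into alphabetical order, then double every character.
Starting from "gospelg": after the first operation, "egglops"; after the second, "eeggggllooppss".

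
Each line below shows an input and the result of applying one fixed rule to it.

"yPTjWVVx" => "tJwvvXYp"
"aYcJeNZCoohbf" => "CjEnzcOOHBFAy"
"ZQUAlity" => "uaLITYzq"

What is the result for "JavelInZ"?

What's happening: move the first 2 characters to the end (rotate left by 2), then flip the case of every letter.
Working it through for "JavelInZ": intermediate "velInZJa", final "VELiNzjA".

VELiNzjA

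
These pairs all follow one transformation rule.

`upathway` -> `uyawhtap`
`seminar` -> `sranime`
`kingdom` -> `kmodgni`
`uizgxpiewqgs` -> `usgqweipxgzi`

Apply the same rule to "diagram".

Looking at the pairs, the operation is to move the first character to the end, then reverse the string.
On "diagram": the first step gives "iagramd", and the second then gives "dmargai".

dmargai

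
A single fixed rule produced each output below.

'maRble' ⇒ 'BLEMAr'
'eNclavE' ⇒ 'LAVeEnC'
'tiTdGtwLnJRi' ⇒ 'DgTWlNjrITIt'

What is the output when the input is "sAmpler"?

PLERSaM

In each case the input is transformed by: flip the case of every letter, then move the first 3 characters to the end (rotate left by 3).
Starting from "sAmpler": after the first operation, "SaMPLER"; after the second, "PLERSaM".
(Check on "tiTdGtwLnJRi": → "TItDgTWlNjrI" → "DgTWlNjrITIt" ✓)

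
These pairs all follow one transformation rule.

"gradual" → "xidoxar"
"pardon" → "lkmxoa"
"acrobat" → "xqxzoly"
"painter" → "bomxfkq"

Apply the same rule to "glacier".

bodixzf

What's happening: shift every letter 3 places backward in the alphabet (wrapping around), then move the last 2 characters to the front (rotate right by 2).
Starting from "glacier": after the first operation, "dixzfbo"; after the second, "bodixzf".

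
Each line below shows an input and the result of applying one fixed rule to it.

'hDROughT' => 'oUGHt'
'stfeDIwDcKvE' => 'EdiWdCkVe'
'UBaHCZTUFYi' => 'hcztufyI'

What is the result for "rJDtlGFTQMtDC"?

The pattern: flip the case of every letter, then delete the first 3 characters.
For "rJDtlGFTQMtDC", step one produces "RjdTLgftqmTdc"; step two turns that into "TLgftqmTdc".

TLgftqmTdc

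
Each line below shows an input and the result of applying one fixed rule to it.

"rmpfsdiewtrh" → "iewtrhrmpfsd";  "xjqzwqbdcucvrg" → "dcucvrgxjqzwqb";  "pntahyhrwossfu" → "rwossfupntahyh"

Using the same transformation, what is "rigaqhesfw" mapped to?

hesfwrigaq

Looking at the pairs, the operation is to swap the front and back halves of the string.
On "rigaqhesfw" that produces "hesfwrigaq".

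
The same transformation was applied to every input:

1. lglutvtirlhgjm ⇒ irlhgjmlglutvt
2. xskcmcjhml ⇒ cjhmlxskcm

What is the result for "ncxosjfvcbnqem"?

Looking at the pairs, the operation is to swap the front and back halves of the string.
For "ncxosjfvcbnqem" the result is "vcbnqemncxosjf".

vcbnqemncxosjf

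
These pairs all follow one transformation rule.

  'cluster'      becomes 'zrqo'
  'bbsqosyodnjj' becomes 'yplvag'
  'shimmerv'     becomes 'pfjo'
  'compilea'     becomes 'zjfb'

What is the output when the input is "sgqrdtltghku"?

pnaidh

In each case the input is transformed by: shift every letter 3 places backward in the alphabet (wrapping around), then keep every other character starting from the first (positions 1st, 3rd, 5th, ...).
For "sgqrdtltghku", step one produces "pdnoaqiqdehr"; step two turns that into "pnaidh".
(Check on "shimmerv": → "pefjjbos" → "pfjo" ✓)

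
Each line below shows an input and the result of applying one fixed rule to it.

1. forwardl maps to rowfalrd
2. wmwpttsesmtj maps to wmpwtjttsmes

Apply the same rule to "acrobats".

rcoabsat

The pattern: move the first 2 characters to the end (rotate left by 2), then take characters alternately from the front and the back (1st, last, 2nd, 2nd-last, ...).
Applying both steps to "acrobats": "robatsac", then "rcoabsat".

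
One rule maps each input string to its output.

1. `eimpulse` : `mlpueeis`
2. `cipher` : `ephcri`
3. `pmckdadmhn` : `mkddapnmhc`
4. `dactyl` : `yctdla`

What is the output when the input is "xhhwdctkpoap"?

Rule — take characters alternately from the front and the back (1st, last, 2nd, 2nd-last, ...), then swap the front and back halves of the string.
Working it through for "xhhwdctkpoap": intermediate "xphahowpdkct", final "wpdkctxphaho".

wpdkctxphaho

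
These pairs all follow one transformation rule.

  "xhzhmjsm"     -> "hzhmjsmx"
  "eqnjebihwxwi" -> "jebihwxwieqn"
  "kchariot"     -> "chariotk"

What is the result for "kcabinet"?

cabinetk

What's happening: move the last 3 characters to the front (rotate right by 3), then swap the front and back halves of the string.
Working it through for "kcabinet": intermediate "netkcabi", final "cabinetk".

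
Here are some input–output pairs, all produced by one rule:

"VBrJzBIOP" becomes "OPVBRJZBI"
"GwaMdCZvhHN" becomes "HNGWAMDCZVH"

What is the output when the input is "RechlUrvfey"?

EYRECHLURVF

In each case the input is transformed by: move the last 2 characters to the front (rotate right by 2), then convert every letter to uppercase.
"RechlUrvfey" → "eyRechlUrvf" → "EYRECHLURVF".
(Check on "VBrJzBIOP": → "OPVBrJzBI" → "OPVBRJZBI" ✓)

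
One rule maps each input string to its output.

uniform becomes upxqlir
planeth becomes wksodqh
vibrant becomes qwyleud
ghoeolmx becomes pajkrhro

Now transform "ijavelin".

lqlmdyho

What's happening: shift every letter 3 places forward in the alphabet (wrapping around), then move the last 2 characters to the front (rotate right by 2).
On "ijavelin": the first step gives "lmdyholq", and the second then gives "lqlmdyho".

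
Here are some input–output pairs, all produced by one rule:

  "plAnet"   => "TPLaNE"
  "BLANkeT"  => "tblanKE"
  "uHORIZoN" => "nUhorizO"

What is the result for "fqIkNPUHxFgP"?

pFQiKnpuhXfG

Looking at the pairs, the operation is to flip the case of every letter, then move the last character to the front.
For "fqIkNPUHxFgP", step one produces "FQiKnpuhXfGp"; step two turns that into "pFQiKnpuhXfG".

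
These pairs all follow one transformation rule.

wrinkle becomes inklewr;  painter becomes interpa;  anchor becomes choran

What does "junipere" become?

The rule is to move the first 2 characters to the end (rotate left by 2).
On "junipere" that produces "nipereju".

nipereju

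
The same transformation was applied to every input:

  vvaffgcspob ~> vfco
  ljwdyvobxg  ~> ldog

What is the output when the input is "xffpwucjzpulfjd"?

xpcpf

In each case the input is transformed by: keep one character in every 3, starting at position 1 (positions 1st, 4th, 7th, ...).
Applying that to "xffpwucjzpulfjd" gives "xpcpf".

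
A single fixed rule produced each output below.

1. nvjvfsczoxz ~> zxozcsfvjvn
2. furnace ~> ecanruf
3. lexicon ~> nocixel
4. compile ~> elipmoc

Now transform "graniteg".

What's happening: reverse the string.
"graniteg" → "getinarg".

getinarg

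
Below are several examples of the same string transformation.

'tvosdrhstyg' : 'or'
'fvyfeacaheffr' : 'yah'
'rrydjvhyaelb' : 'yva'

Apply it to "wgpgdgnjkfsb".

What's happening: delete the last 3 characters, then keep one character in every 3, starting at position 3 (positions 3rd, 6th, 9th, ...).
"wgpgdgnjkfsb" → "wgpgdgnjk" → "pgk".

pgk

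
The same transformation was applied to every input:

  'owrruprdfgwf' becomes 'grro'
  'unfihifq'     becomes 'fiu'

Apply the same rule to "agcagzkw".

Rule — keep one character in every 3, starting at position 1 (positions 1st, 4th, 7th, ...), then reverse the string.
On "agcagzkw": the first step gives "aak", and the second then gives "kaa".

kaa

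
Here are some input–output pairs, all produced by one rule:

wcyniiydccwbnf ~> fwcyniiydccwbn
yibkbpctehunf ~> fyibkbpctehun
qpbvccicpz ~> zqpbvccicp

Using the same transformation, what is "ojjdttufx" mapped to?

What's happening: move the last character to the front.
Applying that to "ojjdttufx" gives "xojjdttuf".

xojjdttuf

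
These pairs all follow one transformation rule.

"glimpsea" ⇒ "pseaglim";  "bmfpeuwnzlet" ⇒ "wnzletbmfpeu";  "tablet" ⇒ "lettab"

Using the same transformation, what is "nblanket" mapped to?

nketnbla

Looking at the pairs, the operation is to swap the front and back halves of the string.
"nblanket" → "nketnbla".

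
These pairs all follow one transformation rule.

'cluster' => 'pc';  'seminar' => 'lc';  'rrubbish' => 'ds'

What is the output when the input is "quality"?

ej

The rule is to shift every letter 11 places forward in the alphabet (wrapping around), then keep only the last 2 characters.
"quality" → "bflwtej" → "ej".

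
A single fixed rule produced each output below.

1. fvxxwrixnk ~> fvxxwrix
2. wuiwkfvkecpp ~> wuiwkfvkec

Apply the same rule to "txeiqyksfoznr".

txeiqyksfoz

What's happening: delete the last 2 characters.
Doing the same to "txeiqyksfoznr": "txeiqyksfoz".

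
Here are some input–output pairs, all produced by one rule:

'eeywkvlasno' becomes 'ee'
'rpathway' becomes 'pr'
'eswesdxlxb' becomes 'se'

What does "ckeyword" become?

What's happening: swap each adjacent pair of characters (1↔2, 3↔4, ...), then keep only the first 2 characters.
So "ckeyword" becomes "kc".
(Check on "rpathway": → "prtawhya" → "pr" ✓)

kc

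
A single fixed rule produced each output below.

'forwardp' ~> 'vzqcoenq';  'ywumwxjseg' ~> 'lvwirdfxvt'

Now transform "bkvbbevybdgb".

The transformation: shift every letter 1 place backward in the alphabet (wrapping around), then move the first 3 characters to the end (rotate left by 3).
Starting from "bkvbbevybdgb": after the first operation, "ajuaaduxacfa"; after the second, "aaduxacfaaju".

aaduxacfaaju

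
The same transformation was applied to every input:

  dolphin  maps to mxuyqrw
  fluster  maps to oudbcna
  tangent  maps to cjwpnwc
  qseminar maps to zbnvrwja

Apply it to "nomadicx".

Looking at the pairs, the operation is to shift every letter 9 places forward in the alphabet (wrapping around).
So "nomadicx" becomes "wxvjmrlg".

wxvjmrlg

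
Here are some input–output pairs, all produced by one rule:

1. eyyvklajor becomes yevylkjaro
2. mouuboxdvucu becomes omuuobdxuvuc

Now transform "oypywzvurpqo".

The transformation: swap each adjacent pair of characters (1↔2, 3↔4, ...).
On "oypywzvurpqo" that produces "yoypzwuvproq".

yoypzwuvproq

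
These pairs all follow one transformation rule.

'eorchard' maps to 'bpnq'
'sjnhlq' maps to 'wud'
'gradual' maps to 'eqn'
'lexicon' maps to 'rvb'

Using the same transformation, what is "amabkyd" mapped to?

zol

What's happening: keep every other character starting from the second (positions 2nd, 4th, 6th, ...), then shift every letter 13 places forward in the alphabet (wrapping around) — i.e. ROT13.
Applying that to "amabkyd" gives "zol".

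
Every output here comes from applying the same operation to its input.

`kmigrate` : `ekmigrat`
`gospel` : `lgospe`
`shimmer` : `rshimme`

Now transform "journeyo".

The transformation: move the last character to the front.
On "journeyo" that produces "ojourney".

ojourney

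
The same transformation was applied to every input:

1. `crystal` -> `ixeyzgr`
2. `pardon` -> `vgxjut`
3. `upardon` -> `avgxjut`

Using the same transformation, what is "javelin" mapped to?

The rule is to shift every letter 6 places forward in the alphabet (wrapping around).
On "javelin" that produces "pgbkrot".

pgbkrot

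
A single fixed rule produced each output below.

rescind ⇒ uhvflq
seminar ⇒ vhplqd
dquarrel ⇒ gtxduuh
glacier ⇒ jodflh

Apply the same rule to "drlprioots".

Rule — delete the last character, then shift every letter 3 places forward in the alphabet (wrapping around).
On "drlprioots": the first step gives "drlprioot", and the second then gives "guosulrrw".

guosulrrw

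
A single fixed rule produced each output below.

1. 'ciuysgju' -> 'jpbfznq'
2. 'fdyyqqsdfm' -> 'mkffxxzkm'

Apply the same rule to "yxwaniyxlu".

In each case the input is transformed by: delete the last character, then shift every letter 7 places forward in the alphabet (wrapping around).
"yxwaniyxlu" → "yxwaniyxl" → "fedhupfes".

fedhupfes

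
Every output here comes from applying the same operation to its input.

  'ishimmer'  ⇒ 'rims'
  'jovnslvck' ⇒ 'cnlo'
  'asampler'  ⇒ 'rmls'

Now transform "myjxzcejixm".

Rule — keep every other character starting from the second (positions 2nd, 4th, 6th, ...), then swap the first and last characters.
"myjxzcejixm" → "yxcjx" → "xxcjy".

xxcjy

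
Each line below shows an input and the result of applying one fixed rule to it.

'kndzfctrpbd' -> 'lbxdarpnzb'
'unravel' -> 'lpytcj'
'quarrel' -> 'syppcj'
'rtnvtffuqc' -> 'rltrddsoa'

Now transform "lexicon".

Each output is the input with this applied: shift every letter 2 places backward in the alphabet (wrapping around), then delete the first character.
Applying both steps to "lexicon": "jcvgaml", then "cvgaml".

cvgaml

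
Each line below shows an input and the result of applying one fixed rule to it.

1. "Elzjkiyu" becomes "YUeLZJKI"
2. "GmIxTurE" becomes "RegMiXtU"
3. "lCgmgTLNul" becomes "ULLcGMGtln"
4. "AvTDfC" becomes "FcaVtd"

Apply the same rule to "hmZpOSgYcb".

In each case the input is transformed by: move the last 2 characters to the front (rotate right by 2), then flip the case of every letter.
Working it through for "hmZpOSgYcb": intermediate "cbhmZpOSgY", final "CBHMzPosGy".

CBHMzPosGy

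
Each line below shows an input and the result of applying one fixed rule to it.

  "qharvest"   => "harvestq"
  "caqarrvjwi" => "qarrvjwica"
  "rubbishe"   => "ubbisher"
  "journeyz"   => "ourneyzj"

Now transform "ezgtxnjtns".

gtxnjtnsez

The pattern: move the last 3 characters to the front (rotate right by 3), then swap the front and back halves of the string.
Doing the same to "ezgtxnjtns": "gtxnjtnsez".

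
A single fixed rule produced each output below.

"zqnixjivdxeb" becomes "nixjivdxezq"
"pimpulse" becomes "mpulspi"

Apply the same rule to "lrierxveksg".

In each case the input is transformed by: delete the last character, then move the first 2 characters to the end (rotate left by 2).
So "lrierxveksg" becomes "ierxvekslr".

ierxvekslr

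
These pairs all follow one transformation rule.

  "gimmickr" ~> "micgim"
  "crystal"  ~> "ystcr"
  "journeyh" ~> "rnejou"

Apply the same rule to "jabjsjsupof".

Each output is the input with this applied: delete the last 2 characters, then move the last 3 characters to the front (rotate right by 3).
For "jabjsjsupof", step one produces "jabjsjsup"; step two turns that into "supjabjsj".

supjabjsj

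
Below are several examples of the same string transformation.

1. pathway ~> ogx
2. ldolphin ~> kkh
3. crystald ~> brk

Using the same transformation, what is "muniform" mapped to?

Looking at the pairs, the operation is to shift every letter 1 place backward in the alphabet (wrapping around), then keep one character in every 3, starting at position 1 (positions 1st, 4th, 7th, ...).
"muniform" → "ltmhenql" → "lhq".

lhq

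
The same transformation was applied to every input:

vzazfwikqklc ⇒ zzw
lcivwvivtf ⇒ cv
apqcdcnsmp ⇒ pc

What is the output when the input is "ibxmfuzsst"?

bm

What's happening: keep every other character starting from the second (positions 2nd, 4th, 6th, ...), then delete the last 3 characters.
For "ibxmfuzsst" the result is "bm".
(Check on "apqcdcnsmp": → "pccsp" → "pc" ✓)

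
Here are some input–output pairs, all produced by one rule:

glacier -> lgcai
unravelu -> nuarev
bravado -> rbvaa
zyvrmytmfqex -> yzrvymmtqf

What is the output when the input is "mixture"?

imtxu

The pattern: delete the last 2 characters, then swap each adjacent pair of characters (1↔2, 3↔4, ...).
Working it through for "mixture": intermediate "mixtu", final "imtxu".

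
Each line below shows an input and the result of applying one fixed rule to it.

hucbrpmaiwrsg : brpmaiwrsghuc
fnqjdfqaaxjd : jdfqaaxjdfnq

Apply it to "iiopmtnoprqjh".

pmtnoprqjhiio

Rule — move the first 3 characters to the end (rotate left by 3).
So "iiopmtnoprqjh" becomes "pmtnoprqjhiio".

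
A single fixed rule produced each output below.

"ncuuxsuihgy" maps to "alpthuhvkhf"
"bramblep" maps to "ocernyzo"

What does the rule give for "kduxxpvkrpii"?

The rule is to shift every letter 13 places forward in the alphabet (wrapping around) — i.e. ROT13, then take characters alternately from the front and the back (1st, last, 2nd, 2nd-last, ...).
Applying that to "kduxxpvkrpii" gives "xvqvhckekxci".

xvqvhckekxci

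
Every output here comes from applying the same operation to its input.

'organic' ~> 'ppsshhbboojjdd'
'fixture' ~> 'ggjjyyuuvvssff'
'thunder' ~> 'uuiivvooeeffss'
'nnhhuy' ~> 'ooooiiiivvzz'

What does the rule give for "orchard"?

ppssddiibbssee

The transformation: shift every letter 1 place forward in the alphabet (wrapping around), then double every character.
Starting from "orchard": after the first operation, "psdibse"; after the second, "ppssddiibbssee".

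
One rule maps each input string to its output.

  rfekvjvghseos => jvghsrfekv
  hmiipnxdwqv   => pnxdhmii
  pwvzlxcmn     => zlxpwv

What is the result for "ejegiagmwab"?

iagmejeg

The transformation: delete the last 3 characters, then swap the front and back halves of the string.
For "ejegiagmwab", step one produces "ejegiagm"; step two turns that into "iagmejeg".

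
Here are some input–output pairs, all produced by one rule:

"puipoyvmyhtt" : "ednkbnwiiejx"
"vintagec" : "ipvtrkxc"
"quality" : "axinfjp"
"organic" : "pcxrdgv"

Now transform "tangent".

In each case the input is transformed by: move the first 3 characters to the end (rotate left by 3), then shift every letter 11 places backward in the alphabet (wrapping around).
For "tangent" the result is "vtciipc".

vtciipc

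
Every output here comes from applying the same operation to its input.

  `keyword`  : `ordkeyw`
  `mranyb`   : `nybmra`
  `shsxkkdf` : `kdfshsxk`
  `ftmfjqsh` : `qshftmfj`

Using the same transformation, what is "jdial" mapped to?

ialjd

What's happening: move the last 3 characters to the front (rotate right by 3).
"jdial" → "ialjd".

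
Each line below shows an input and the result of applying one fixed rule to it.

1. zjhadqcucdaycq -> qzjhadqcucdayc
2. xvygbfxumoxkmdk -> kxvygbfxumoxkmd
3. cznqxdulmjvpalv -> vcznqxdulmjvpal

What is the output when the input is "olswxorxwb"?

bolswxorxw

The pattern: move the last character to the front.
"olswxorxwb" → "bolswxorxw".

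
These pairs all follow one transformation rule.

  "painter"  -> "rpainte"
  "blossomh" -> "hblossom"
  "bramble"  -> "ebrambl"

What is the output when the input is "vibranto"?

The rule is to move the last character to the front.
For "vibranto" the result is "ovibrant".

ovibrant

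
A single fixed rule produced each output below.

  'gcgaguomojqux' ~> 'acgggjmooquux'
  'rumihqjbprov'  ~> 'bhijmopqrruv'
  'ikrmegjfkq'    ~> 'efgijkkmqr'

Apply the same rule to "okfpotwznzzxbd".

bdfknooptwxzzz

The pattern: sort the characters into alphabetical order.
Doing the same to "okfpotwznzzxbd": "bdfknooptwxzzz".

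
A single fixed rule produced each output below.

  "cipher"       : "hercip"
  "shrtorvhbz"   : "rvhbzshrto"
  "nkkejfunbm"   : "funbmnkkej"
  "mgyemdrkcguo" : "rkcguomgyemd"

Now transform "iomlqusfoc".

usfociomlq

Looking at the pairs, the operation is to swap the front and back halves of the string.
So "iomlqusfoc" becomes "usfociomlq".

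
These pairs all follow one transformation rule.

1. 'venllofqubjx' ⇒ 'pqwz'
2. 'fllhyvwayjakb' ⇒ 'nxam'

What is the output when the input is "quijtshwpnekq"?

The rule is to shift every letter 2 places forward in the alphabet (wrapping around), then keep one character in every 3, starting at position 3 (positions 3rd, 6th, 9th, ...).
Applying both steps to "quijtshwpnekq": "swklvujyrpgms", then "kurm".

kurm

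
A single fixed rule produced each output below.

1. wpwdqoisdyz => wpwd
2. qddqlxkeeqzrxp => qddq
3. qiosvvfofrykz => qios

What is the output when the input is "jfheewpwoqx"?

Looking at the pairs, the operation is to keep only the first 4 characters.
Doing the same to "jfheewpwoqx": "jfhe".

jfhe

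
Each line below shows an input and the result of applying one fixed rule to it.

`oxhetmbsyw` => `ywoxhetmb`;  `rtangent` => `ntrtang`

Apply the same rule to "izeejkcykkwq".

wqizeejkcyk

Each output is the input with this applied: move the last 2 characters to the front (rotate right by 2), then delete the last character.
For "izeejkcykkwq" the result is "wqizeejkcyk".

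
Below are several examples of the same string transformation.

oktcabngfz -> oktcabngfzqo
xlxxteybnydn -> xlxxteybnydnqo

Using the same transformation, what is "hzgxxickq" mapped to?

hzgxxickqqo

In each case the input is transformed by: append "qo".
For "hzgxxickq" the result is "hzgxxickqqo".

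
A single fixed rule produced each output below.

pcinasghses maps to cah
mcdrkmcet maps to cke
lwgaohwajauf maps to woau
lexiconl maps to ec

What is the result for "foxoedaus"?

Looking at the pairs, the operation is to delete the last character, then keep one character in every 3, starting at position 2 (positions 2nd, 5th, 8th, ...).
Working it through for "foxoedaus": intermediate "foxoedau", final "oeu".

oeu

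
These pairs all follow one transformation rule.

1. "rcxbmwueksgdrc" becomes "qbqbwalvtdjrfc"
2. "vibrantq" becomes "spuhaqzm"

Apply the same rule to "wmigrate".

The rule is to shift every letter 1 place backward in the alphabet (wrapping around), then move the last 2 characters to the front (rotate right by 2).
Working it through for "wmigrate": intermediate "vlhfqzsd", final "sdvlhfqz".

sdvlhfqz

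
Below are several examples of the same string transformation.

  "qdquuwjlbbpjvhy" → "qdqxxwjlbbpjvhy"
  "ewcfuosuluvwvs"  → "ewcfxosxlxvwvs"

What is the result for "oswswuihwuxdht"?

The transformation: replace every "u" with "x".
On "oswswuihwuxdht" that produces "oswswxihwxxdht".

oswswxihwxxdht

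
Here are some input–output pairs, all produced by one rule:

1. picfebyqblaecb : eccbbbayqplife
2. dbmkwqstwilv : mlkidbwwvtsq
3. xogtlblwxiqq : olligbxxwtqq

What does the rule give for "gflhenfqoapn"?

The transformation: sort the characters into reverse alphabetical order, then swap the front and back halves of the string.
On "gflhenfqoapn" that produces "hgffeaqponnl".
(Check on "dbmkwqstwilv": → "wwvtsqmlkidb" → "mlkidbwwvtsq" ✓)

hgffeaqponnl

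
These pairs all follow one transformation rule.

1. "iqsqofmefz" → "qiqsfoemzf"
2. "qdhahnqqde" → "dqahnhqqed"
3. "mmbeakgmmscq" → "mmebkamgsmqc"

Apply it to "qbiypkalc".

The rule is to swap each adjacent pair of characters (1↔2, 3↔4, ...).
Applying that to "qbiypkalc" gives "bqyikplac".

bqyikplac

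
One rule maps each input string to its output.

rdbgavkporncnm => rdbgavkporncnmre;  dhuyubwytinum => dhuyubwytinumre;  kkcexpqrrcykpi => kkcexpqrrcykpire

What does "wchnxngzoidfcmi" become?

The rule is to append "re".
On "wchnxngzoidfcmi" that produces "wchnxngzoidfcmire".

wchnxngzoidfcmire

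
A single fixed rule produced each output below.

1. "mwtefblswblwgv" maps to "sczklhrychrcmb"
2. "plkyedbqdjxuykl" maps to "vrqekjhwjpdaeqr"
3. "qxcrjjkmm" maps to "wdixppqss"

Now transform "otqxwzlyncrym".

The transformation: shift every letter 6 places forward in the alphabet (wrapping around).
For "otqxwzlyncrym" the result is "uzwdcfretixes".

uzwdcfretixes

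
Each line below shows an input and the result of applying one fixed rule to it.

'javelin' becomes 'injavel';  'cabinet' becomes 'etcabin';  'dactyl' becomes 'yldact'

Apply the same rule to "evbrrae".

aeevbrr

In each case the input is transformed by: move the last 2 characters to the front (rotate right by 2).
So "evbrrae" becomes "aeevbrr".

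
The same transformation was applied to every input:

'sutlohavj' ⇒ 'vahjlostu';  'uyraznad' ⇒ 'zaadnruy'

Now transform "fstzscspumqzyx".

What's happening: sort the characters into alphabetical order, then move the last character to the front.
Working it through for "fstzscspumqzyx": intermediate "cfmpqssstuxyzz", final "zcfmpqssstuxyz".

zcfmpqssstuxyz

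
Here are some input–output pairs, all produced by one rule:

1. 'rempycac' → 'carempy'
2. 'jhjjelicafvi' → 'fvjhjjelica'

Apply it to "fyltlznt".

znfyltl

The rule is to delete the last character, then move the last 2 characters to the front (rotate right by 2).
On "fyltlznt": the first step gives "fyltlzn", and the second then gives "znfyltl".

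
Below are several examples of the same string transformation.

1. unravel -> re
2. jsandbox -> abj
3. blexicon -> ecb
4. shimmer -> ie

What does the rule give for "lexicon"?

xo

What's happening: move the first character to the end, then keep one character in every 3, starting at position 2 (positions 2nd, 5th, 8th, ...).
For "lexicon" the result is "xo".
(Check on "unravel": → "nravelu" → "re" ✓)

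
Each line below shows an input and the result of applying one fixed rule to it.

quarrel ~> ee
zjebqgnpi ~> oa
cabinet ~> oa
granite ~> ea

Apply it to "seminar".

ae

Looking at the pairs, the operation is to shift every letter 13 places forward in the alphabet (wrapping around) — i.e. ROT13, then keep only the vowels.
"seminar" → "frzvane" → "ae".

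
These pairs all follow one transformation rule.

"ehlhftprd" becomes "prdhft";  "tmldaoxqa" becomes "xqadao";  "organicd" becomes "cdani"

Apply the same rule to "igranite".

teani

Each output is the input with this applied: delete the first 3 characters, then move the first 3 characters to the end (rotate left by 3).
On "igranite" that produces "teani".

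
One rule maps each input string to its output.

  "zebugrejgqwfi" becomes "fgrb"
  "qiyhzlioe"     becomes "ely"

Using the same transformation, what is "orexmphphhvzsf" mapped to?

zhpe

Each output is the input with this applied: keep one character in every 3, starting at position 3 (positions 3rd, 6th, 9th, ...), then reverse the string.
Applying both steps to "orexmphphhvzsf": "ephz", then "zhpe".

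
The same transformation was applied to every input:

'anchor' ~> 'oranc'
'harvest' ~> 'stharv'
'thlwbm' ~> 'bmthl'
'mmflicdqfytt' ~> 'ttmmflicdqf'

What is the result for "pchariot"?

The transformation: move the last 3 characters to the front (rotate right by 3), then delete the first character.
Starting from "pchariot": after the first operation, "iotpchar"; after the second, "otpchar".

otpchar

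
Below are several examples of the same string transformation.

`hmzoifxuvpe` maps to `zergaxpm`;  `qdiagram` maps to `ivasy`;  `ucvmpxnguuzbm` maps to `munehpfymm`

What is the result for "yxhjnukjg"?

The pattern: shift every letter 8 places backward in the alphabet (wrapping around), then delete the last 3 characters.
Working it through for "yxhjnukjg": intermediate "qpzbfmcby", final "qpzbfm".

qpzbfm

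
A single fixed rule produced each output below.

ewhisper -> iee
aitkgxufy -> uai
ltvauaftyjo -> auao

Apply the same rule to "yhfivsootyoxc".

iooo

In each case the input is transformed by: move the first 2 characters to the end (rotate left by 2), then keep only the vowels.
Starting from "yhfivsootyoxc": after the first operation, "fivsootyoxcyh"; after the second, "iooo".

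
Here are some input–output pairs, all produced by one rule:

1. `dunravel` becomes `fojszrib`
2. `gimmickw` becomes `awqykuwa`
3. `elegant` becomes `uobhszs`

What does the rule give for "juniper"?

wdsfxib

Rule — move the first 3 characters to the end (rotate left by 3), then shift every letter 12 places backward in the alphabet (wrapping around).
On "juniper": the first step gives "iperjun", and the second then gives "wdsfxib".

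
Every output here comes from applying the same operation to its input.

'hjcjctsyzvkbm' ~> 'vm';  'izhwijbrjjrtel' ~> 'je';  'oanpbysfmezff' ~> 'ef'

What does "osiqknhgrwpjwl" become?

Each output is the input with this applied: keep one character in every 3, starting at position 1 (positions 1st, 4th, 7th, ...), then delete the first 3 characters.
Applying both steps to "osiqknhgrwpjwl": "oqhww", then "ww".

ww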